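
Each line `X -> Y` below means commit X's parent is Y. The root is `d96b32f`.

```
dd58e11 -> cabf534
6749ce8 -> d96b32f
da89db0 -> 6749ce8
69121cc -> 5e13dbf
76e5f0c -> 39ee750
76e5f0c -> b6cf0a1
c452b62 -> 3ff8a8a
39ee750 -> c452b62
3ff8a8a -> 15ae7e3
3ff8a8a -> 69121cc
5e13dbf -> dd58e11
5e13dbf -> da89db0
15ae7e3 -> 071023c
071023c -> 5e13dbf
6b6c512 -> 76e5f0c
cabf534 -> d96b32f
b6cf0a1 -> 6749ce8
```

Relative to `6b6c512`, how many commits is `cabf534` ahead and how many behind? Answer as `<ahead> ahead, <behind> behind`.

Reachable from cabf534: {cabf534, d96b32f}.
Reachable from 6b6c512: {071023c, 15ae7e3, 39ee750, 3ff8a8a, 5e13dbf, 6749ce8, 69121cc, 6b6c512, 76e5f0c, b6cf0a1, c452b62, cabf534, d96b32f, da89db0, dd58e11}.
Only in cabf534's history (ahead): {} — 0.
Only in 6b6c512's history (behind): {071023c, 15ae7e3, 39ee750, 3ff8a8a, 5e13dbf, 6749ce8, 69121cc, 6b6c512, 76e5f0c, b6cf0a1, c452b62, da89db0, dd58e11} — 13.

0 ahead, 13 behind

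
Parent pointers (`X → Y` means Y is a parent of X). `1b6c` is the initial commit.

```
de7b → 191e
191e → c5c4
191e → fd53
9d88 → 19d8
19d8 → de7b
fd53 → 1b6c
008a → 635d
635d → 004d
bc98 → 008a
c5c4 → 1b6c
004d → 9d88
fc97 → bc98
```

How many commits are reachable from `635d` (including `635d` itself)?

9

Walking parent pointers from 635d: reachable set = {004d, 191e, 19d8, 1b6c, 635d, 9d88, c5c4, de7b, fd53}.
That is 9 commits.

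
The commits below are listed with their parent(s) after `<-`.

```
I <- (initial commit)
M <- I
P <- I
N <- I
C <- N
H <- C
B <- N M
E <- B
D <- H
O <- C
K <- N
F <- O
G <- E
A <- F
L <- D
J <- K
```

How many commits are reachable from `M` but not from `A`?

Reachable from M: {I, M}.
Reachable from A: {A, C, F, I, N, O}.
In M's history but not A's: {M} — 1 commit.

1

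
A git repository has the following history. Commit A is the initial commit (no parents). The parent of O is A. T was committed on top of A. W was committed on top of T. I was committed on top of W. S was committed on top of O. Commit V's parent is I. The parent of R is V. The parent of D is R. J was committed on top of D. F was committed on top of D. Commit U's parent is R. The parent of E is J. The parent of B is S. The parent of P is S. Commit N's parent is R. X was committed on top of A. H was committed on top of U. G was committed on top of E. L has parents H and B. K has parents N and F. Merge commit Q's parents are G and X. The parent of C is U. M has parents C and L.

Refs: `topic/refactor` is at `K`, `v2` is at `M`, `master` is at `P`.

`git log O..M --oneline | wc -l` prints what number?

Reachable from M: {A, B, C, H, I, L, M, O, R, S, T, U, V, W}.
Reachable from O: {A, O}.
In M's history but not O's: {B, C, H, I, L, M, R, S, T, U, V, W} — 12 commits.

12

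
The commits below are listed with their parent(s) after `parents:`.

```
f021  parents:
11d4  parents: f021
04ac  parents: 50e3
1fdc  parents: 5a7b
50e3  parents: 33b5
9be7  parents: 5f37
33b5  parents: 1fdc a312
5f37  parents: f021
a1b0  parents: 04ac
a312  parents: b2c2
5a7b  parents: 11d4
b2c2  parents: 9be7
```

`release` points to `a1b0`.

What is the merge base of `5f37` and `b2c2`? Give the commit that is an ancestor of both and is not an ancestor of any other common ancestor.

Ancestors of 5f37: {5f37, f021}.
Ancestors of b2c2: {5f37, 9be7, b2c2, f021}.
Common ancestors: {5f37, f021}.
Among these, 5f37 is not an ancestor of any other common ancestor — it is the merge base.

5f37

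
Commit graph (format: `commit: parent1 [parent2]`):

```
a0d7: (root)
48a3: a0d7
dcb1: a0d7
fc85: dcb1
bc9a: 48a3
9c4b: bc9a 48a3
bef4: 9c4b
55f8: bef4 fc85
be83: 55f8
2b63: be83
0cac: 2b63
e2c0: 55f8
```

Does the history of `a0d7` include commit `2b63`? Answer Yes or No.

Ancestors of a0d7: {a0d7}.
2b63 is not in that set, so it is not an ancestor of a0d7.

No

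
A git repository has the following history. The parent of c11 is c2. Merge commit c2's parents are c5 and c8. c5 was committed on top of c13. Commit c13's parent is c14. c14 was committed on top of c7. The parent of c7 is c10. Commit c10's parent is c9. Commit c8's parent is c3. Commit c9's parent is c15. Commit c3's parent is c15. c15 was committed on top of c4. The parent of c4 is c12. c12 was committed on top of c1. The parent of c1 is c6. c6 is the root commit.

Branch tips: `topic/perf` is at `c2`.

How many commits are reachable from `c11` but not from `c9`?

9

Reachable from c11: {c1, c10, c11, c12, c13, c14, c15, c2, c3, c4, c5, c6, c7, c8, c9}.
Reachable from c9: {c1, c12, c15, c4, c6, c9}.
In c11's history but not c9's: {c10, c11, c13, c14, c2, c3, c5, c7, c8} — 9 commits.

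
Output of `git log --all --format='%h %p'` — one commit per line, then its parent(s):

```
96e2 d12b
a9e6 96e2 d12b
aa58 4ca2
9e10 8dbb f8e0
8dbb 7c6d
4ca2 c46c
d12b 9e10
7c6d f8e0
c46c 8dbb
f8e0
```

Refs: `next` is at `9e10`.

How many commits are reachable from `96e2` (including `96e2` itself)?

6

Walking parent pointers from 96e2: reachable set = {7c6d, 8dbb, 96e2, 9e10, d12b, f8e0}.
That is 6 commits.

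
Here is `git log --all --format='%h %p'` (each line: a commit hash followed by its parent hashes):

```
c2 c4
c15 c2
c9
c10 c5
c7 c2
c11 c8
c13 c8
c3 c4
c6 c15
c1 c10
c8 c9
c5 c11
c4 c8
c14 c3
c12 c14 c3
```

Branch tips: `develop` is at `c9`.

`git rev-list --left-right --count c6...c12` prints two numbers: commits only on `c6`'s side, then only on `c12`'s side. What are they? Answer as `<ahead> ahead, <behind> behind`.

3 ahead, 3 behind

Reachable from c6: {c15, c2, c4, c6, c8, c9}.
Reachable from c12: {c12, c14, c3, c4, c8, c9}.
Only in c6's history (ahead): {c15, c2, c6} — 3.
Only in c12's history (behind): {c12, c14, c3} — 3.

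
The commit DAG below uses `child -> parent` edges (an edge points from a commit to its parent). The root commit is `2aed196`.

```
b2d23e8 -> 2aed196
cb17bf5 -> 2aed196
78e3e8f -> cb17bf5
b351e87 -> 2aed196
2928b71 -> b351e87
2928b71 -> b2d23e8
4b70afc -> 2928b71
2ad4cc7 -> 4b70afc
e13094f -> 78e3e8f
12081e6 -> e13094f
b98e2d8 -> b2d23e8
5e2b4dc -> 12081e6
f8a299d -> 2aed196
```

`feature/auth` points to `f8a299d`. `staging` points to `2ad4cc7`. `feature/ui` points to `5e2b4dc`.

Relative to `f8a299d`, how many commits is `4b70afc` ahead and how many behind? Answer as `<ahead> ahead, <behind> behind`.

Reachable from 4b70afc: {2928b71, 2aed196, 4b70afc, b2d23e8, b351e87}.
Reachable from f8a299d: {2aed196, f8a299d}.
Only in 4b70afc's history (ahead): {2928b71, 4b70afc, b2d23e8, b351e87} — 4.
Only in f8a299d's history (behind): {f8a299d} — 1.

4 ahead, 1 behind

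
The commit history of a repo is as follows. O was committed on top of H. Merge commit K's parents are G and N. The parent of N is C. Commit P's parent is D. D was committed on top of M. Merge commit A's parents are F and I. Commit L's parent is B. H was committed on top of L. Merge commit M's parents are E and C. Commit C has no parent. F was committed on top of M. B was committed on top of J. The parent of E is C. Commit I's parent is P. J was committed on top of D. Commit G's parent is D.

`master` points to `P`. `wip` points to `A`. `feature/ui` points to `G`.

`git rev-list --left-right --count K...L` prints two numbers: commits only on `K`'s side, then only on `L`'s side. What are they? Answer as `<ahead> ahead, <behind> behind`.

3 ahead, 3 behind

Reachable from K: {C, D, E, G, K, M, N}.
Reachable from L: {B, C, D, E, J, L, M}.
Only in K's history (ahead): {G, K, N} — 3.
Only in L's history (behind): {B, J, L} — 3.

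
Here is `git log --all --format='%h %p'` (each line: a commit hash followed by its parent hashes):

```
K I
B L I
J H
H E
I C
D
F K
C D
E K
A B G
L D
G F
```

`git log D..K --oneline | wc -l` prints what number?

3

Reachable from K: {C, D, I, K}.
Reachable from D: {D}.
In K's history but not D's: {C, I, K} — 3 commits.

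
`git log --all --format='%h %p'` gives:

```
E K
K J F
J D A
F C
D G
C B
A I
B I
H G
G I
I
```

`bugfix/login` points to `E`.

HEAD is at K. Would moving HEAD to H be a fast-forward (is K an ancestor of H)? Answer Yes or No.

No

A fast-forward from K to H is possible iff K is an ancestor of H.
Ancestors of H: {G, H, I}.
K is not among them, so fast-forward is not possible.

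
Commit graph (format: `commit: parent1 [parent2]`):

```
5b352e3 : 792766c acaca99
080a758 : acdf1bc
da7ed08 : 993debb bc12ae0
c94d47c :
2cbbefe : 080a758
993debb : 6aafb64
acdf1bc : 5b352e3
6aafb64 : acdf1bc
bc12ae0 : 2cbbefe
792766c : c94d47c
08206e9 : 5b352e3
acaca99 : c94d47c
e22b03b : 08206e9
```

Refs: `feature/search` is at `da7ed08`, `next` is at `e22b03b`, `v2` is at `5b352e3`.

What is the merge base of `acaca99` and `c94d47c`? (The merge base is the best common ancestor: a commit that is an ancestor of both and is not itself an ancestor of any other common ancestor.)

c94d47c

Ancestors of acaca99: {acaca99, c94d47c}.
Ancestors of c94d47c: {c94d47c}.
Common ancestors: {c94d47c}.
The only common ancestor is c94d47c, so it is the merge base.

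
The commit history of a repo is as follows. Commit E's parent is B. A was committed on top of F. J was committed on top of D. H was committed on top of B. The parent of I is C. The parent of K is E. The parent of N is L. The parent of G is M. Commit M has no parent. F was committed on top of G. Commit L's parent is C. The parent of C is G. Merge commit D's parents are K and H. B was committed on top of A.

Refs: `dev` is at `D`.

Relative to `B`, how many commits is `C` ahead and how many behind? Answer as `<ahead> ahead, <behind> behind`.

1 ahead, 3 behind

Reachable from C: {C, G, M}.
Reachable from B: {A, B, F, G, M}.
Only in C's history (ahead): {C} — 1.
Only in B's history (behind): {A, B, F} — 3.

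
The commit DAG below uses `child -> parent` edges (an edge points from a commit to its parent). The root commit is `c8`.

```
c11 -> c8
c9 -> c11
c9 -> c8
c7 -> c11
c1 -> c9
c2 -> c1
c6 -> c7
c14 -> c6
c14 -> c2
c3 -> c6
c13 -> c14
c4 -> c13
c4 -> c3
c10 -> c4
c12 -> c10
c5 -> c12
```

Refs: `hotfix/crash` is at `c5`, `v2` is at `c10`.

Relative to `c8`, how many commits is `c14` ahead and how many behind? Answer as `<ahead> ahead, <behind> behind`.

Reachable from c14: {c1, c11, c14, c2, c6, c7, c8, c9}.
Reachable from c8: {c8}.
Only in c14's history (ahead): {c1, c11, c14, c2, c6, c7, c9} — 7.
Only in c8's history (behind): {} — 0.

7 ahead, 0 behind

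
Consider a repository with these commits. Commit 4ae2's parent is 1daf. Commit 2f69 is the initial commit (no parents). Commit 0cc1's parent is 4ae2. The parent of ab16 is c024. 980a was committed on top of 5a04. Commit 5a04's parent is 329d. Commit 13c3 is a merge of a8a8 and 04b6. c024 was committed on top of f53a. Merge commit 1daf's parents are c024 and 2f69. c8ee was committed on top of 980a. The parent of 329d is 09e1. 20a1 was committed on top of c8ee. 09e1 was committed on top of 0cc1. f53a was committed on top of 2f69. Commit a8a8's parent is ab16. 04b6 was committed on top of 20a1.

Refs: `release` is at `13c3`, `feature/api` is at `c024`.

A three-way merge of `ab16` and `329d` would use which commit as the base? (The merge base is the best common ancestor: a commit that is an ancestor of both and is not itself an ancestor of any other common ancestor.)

Ancestors of ab16: {2f69, ab16, c024, f53a}.
Ancestors of 329d: {09e1, 0cc1, 1daf, 2f69, 329d, 4ae2, c024, f53a}.
Common ancestors: {2f69, c024, f53a}.
Among these, c024 is not an ancestor of any other common ancestor — it is the merge base.

c024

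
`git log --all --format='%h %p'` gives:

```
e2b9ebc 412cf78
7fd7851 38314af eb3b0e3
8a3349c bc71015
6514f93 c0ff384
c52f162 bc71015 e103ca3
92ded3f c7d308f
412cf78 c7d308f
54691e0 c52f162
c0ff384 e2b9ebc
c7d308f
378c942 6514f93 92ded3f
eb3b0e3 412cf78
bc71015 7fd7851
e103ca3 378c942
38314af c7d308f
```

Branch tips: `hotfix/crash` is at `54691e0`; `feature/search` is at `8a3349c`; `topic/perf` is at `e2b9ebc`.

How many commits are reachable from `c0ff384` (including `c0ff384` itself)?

Walking parent pointers from c0ff384: reachable set = {412cf78, c0ff384, c7d308f, e2b9ebc}.
That is 4 commits.

4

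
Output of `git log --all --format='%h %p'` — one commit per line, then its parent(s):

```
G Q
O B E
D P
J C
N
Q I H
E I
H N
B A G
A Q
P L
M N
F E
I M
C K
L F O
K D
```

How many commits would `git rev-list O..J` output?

Reachable from J: {A, B, C, D, E, F, G, H, I, J, K, L, M, N, O, P, Q}.
Reachable from O: {A, B, E, G, H, I, M, N, O, Q}.
In J's history but not O's: {C, D, F, J, K, L, P} — 7 commits.

7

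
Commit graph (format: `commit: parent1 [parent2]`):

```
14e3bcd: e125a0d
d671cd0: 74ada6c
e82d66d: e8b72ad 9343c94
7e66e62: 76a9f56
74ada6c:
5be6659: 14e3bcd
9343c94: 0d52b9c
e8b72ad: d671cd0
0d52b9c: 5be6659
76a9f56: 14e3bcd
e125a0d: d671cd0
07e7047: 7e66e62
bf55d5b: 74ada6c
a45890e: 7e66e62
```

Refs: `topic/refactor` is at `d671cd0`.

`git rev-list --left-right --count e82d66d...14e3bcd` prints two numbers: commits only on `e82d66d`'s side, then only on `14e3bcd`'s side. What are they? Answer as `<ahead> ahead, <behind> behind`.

5 ahead, 0 behind

Reachable from e82d66d: {0d52b9c, 14e3bcd, 5be6659, 74ada6c, 9343c94, d671cd0, e125a0d, e82d66d, e8b72ad}.
Reachable from 14e3bcd: {14e3bcd, 74ada6c, d671cd0, e125a0d}.
Only in e82d66d's history (ahead): {0d52b9c, 5be6659, 9343c94, e82d66d, e8b72ad} — 5.
Only in 14e3bcd's history (behind): {} — 0.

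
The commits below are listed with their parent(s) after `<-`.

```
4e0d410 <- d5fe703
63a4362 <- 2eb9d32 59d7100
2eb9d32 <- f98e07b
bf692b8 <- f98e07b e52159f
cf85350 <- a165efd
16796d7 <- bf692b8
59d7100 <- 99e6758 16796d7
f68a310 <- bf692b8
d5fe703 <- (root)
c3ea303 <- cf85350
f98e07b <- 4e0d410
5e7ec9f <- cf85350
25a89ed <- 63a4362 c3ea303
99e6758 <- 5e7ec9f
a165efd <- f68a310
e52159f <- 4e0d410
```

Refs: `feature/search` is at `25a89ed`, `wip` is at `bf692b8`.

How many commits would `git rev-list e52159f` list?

Walking parent pointers from e52159f: reachable set = {4e0d410, d5fe703, e52159f}.
That is 3 commits.

3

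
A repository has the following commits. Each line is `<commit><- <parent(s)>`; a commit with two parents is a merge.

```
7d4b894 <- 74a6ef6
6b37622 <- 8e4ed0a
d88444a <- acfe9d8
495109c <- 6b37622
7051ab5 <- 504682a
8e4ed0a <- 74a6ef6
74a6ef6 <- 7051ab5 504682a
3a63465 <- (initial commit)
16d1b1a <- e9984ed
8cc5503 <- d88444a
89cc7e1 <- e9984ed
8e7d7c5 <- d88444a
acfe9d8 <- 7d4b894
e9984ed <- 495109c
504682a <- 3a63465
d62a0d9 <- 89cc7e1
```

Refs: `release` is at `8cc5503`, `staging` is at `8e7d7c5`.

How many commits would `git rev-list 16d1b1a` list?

9

Walking parent pointers from 16d1b1a: reachable set = {16d1b1a, 3a63465, 495109c, 504682a, 6b37622, 7051ab5, 74a6ef6, 8e4ed0a, e9984ed}.
That is 9 commits.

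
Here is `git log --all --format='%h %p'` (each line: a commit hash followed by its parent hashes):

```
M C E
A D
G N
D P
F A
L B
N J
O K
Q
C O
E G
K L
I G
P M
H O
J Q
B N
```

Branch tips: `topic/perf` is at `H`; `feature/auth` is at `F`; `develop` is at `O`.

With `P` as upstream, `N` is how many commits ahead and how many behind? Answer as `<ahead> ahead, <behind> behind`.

Reachable from N: {J, N, Q}.
Reachable from P: {B, C, E, G, J, K, L, M, N, O, P, Q}.
Only in N's history (ahead): {} — 0.
Only in P's history (behind): {B, C, E, G, K, L, M, O, P} — 9.

0 ahead, 9 behind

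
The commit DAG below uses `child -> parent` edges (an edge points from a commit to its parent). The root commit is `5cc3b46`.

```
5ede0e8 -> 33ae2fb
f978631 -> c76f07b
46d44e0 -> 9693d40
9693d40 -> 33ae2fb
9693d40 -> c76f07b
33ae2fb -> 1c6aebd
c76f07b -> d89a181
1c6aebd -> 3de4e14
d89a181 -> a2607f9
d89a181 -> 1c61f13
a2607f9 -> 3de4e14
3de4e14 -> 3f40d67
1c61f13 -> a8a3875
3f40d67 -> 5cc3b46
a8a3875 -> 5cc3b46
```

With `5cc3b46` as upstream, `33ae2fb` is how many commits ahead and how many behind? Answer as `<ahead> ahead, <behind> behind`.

Reachable from 33ae2fb: {1c6aebd, 33ae2fb, 3de4e14, 3f40d67, 5cc3b46}.
Reachable from 5cc3b46: {5cc3b46}.
Only in 33ae2fb's history (ahead): {1c6aebd, 33ae2fb, 3de4e14, 3f40d67} — 4.
Only in 5cc3b46's history (behind): {} — 0.

4 ahead, 0 behind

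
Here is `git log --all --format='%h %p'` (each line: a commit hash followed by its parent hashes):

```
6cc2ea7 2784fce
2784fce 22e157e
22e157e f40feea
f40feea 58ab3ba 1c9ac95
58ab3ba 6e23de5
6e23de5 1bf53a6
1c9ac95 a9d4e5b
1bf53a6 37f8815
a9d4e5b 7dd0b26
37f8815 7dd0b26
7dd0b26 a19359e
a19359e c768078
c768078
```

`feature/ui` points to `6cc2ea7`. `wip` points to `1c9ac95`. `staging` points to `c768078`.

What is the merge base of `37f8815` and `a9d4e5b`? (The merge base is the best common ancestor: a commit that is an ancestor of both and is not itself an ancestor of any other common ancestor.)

Ancestors of 37f8815: {37f8815, 7dd0b26, a19359e, c768078}.
Ancestors of a9d4e5b: {7dd0b26, a19359e, a9d4e5b, c768078}.
Common ancestors: {7dd0b26, a19359e, c768078}.
Among these, 7dd0b26 is not an ancestor of any other common ancestor — it is the merge base.

7dd0b26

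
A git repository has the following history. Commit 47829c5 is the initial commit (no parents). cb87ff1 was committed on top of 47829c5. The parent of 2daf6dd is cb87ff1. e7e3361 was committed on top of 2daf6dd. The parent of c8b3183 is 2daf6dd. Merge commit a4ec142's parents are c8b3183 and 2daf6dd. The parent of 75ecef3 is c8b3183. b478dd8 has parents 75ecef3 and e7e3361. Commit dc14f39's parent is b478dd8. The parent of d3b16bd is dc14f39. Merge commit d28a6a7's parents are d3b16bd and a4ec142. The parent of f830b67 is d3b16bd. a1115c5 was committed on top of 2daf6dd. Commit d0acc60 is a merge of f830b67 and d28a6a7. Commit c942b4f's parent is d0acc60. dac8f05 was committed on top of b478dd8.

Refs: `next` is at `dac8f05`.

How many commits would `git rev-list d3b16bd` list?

Walking parent pointers from d3b16bd: reachable set = {2daf6dd, 47829c5, 75ecef3, b478dd8, c8b3183, cb87ff1, d3b16bd, dc14f39, e7e3361}.
That is 9 commits.

9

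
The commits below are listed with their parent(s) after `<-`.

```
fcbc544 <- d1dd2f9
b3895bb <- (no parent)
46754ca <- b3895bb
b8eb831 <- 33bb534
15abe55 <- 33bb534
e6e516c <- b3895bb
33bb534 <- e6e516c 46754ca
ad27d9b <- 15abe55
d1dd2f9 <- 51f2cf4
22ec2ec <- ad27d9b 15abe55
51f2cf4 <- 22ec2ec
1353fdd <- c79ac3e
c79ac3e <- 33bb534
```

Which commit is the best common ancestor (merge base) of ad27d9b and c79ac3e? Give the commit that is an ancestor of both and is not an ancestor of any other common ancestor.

Ancestors of ad27d9b: {15abe55, 33bb534, 46754ca, ad27d9b, b3895bb, e6e516c}.
Ancestors of c79ac3e: {33bb534, 46754ca, b3895bb, c79ac3e, e6e516c}.
Common ancestors: {33bb534, 46754ca, b3895bb, e6e516c}.
Among these, 33bb534 is not an ancestor of any other common ancestor — it is the merge base.

33bb534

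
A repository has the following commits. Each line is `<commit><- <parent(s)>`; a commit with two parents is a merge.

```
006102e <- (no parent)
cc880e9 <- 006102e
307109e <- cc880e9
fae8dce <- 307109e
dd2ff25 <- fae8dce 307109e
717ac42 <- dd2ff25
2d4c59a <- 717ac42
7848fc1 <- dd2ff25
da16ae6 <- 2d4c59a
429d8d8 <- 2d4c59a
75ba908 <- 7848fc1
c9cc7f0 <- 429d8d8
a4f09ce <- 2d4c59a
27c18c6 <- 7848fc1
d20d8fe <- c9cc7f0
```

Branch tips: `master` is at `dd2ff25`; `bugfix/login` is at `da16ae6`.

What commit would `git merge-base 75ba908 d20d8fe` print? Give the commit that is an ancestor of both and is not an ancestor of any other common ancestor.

Ancestors of 75ba908: {006102e, 307109e, 75ba908, 7848fc1, cc880e9, dd2ff25, fae8dce}.
Ancestors of d20d8fe: {006102e, 2d4c59a, 307109e, 429d8d8, 717ac42, c9cc7f0, cc880e9, d20d8fe, dd2ff25, fae8dce}.
Common ancestors: {006102e, 307109e, cc880e9, dd2ff25, fae8dce}.
Among these, dd2ff25 is not an ancestor of any other common ancestor — it is the merge base.

dd2ff25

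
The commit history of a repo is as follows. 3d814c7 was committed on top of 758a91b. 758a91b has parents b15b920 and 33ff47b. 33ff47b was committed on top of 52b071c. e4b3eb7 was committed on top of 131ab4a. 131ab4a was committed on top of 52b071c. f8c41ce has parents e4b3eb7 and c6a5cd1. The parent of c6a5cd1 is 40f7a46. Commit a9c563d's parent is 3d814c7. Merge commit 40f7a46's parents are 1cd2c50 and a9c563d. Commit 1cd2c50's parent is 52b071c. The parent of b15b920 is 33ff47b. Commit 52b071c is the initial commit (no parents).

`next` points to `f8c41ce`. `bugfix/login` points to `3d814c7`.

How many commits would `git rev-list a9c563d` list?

Walking parent pointers from a9c563d: reachable set = {33ff47b, 3d814c7, 52b071c, 758a91b, a9c563d, b15b920}.
That is 6 commits.

6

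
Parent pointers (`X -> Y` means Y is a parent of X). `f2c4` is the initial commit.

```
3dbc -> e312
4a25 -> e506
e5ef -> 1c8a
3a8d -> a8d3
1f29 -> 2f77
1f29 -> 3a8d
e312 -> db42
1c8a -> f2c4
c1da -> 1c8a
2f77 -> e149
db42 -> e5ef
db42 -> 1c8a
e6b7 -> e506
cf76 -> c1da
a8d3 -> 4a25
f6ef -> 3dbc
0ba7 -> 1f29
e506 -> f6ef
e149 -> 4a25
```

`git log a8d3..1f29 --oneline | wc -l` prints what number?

4

Reachable from 1f29: {1c8a, 1f29, 2f77, 3a8d, 3dbc, 4a25, a8d3, db42, e149, e312, e506, e5ef, f2c4, f6ef}.
Reachable from a8d3: {1c8a, 3dbc, 4a25, a8d3, db42, e312, e506, e5ef, f2c4, f6ef}.
In 1f29's history but not a8d3's: {1f29, 2f77, 3a8d, e149} — 4 commits.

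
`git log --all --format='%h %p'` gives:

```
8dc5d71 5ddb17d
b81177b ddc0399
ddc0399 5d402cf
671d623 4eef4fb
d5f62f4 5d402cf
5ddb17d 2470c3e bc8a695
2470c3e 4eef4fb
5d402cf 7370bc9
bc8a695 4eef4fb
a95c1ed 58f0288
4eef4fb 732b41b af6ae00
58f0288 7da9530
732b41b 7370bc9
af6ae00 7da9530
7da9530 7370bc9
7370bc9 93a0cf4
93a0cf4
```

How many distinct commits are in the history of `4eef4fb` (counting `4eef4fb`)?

Walking parent pointers from 4eef4fb: reachable set = {4eef4fb, 732b41b, 7370bc9, 7da9530, 93a0cf4, af6ae00}.
That is 6 commits.

6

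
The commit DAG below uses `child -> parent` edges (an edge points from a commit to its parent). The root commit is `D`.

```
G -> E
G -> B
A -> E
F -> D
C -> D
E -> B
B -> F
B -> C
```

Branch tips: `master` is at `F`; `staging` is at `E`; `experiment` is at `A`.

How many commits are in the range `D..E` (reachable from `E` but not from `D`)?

Reachable from E: {B, C, D, E, F}.
Reachable from D: {D}.
In E's history but not D's: {B, C, E, F} — 4 commits.

4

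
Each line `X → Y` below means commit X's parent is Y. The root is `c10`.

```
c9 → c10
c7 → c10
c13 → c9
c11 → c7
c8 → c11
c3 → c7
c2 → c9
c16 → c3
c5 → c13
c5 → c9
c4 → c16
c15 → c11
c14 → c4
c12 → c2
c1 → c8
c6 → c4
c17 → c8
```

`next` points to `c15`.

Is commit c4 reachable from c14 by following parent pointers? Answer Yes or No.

Ancestors of c14 (commits reachable by following parents): {c10, c14, c16, c3, c4, c7}.
c4 is in that set, so it is an ancestor of c14.

Yes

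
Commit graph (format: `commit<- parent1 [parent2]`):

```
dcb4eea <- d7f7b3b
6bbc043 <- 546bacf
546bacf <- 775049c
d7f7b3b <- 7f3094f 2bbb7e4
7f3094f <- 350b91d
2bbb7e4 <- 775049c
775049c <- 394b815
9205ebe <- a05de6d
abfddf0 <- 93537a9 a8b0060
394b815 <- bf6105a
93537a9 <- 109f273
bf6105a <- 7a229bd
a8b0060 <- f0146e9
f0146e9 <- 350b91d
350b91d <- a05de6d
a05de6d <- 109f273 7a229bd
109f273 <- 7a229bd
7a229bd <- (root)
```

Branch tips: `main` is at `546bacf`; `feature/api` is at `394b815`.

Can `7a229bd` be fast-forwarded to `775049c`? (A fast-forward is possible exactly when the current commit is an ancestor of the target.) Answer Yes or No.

A fast-forward from 7a229bd to 775049c is possible iff 7a229bd is an ancestor of 775049c.
Ancestors of 775049c: {394b815, 775049c, 7a229bd, bf6105a}.
7a229bd is among them, so fast-forward is possible.

Yes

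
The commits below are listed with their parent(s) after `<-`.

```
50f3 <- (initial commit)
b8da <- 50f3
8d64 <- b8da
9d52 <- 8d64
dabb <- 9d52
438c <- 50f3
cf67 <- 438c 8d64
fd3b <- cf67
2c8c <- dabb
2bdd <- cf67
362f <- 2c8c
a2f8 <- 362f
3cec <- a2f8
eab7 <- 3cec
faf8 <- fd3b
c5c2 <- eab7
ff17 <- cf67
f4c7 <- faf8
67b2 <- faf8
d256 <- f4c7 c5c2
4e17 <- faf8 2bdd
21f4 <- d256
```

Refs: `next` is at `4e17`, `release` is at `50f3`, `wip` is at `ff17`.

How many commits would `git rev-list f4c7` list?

8

Walking parent pointers from f4c7: reachable set = {438c, 50f3, 8d64, b8da, cf67, f4c7, faf8, fd3b}.
That is 8 commits.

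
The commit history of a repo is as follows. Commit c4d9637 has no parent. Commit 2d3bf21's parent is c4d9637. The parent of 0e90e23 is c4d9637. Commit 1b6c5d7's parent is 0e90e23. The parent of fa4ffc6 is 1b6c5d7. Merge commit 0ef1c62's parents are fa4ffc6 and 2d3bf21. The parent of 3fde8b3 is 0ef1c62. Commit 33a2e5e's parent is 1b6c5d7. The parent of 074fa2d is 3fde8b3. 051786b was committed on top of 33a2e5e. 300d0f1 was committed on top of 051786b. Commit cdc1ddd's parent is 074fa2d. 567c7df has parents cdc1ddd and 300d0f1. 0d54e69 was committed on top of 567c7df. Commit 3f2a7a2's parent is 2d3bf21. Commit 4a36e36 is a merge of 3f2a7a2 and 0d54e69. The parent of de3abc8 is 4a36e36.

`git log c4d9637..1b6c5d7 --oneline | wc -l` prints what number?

Reachable from 1b6c5d7: {0e90e23, 1b6c5d7, c4d9637}.
Reachable from c4d9637: {c4d9637}.
In 1b6c5d7's history but not c4d9637's: {0e90e23, 1b6c5d7} — 2 commits.

2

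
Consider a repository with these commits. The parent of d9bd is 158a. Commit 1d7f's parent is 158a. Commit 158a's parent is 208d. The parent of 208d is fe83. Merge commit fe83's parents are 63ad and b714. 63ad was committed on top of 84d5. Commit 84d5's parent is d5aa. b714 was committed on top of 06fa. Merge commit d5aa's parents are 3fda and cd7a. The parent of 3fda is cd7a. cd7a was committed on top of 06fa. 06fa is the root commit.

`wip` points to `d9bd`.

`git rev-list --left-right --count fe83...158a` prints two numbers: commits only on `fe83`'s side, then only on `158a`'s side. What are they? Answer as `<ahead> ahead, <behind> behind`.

Reachable from fe83: {06fa, 3fda, 63ad, 84d5, b714, cd7a, d5aa, fe83}.
Reachable from 158a: {06fa, 158a, 208d, 3fda, 63ad, 84d5, b714, cd7a, d5aa, fe83}.
Only in fe83's history (ahead): {} — 0.
Only in 158a's history (behind): {158a, 208d} — 2.

0 ahead, 2 behind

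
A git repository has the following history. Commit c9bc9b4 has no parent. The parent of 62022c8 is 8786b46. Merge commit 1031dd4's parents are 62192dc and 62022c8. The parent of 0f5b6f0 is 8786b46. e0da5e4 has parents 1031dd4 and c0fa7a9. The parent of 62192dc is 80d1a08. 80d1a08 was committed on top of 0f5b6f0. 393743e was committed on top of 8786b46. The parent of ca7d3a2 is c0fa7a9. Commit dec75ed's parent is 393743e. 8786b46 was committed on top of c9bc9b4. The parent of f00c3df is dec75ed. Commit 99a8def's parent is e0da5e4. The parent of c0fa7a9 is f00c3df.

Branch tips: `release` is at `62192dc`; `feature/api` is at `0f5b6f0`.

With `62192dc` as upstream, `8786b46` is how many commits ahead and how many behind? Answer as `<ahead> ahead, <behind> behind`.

0 ahead, 3 behind

Reachable from 8786b46: {8786b46, c9bc9b4}.
Reachable from 62192dc: {0f5b6f0, 62192dc, 80d1a08, 8786b46, c9bc9b4}.
Only in 8786b46's history (ahead): {} — 0.
Only in 62192dc's history (behind): {0f5b6f0, 62192dc, 80d1a08} — 3.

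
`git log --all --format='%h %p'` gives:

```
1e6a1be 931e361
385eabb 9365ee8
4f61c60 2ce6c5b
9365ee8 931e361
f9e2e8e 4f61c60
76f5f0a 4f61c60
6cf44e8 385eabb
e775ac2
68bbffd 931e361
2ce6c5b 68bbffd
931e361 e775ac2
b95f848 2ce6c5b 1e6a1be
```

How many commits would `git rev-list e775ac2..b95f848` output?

5

Reachable from b95f848: {1e6a1be, 2ce6c5b, 68bbffd, 931e361, b95f848, e775ac2}.
Reachable from e775ac2: {e775ac2}.
In b95f848's history but not e775ac2's: {1e6a1be, 2ce6c5b, 68bbffd, 931e361, b95f848} — 5 commits.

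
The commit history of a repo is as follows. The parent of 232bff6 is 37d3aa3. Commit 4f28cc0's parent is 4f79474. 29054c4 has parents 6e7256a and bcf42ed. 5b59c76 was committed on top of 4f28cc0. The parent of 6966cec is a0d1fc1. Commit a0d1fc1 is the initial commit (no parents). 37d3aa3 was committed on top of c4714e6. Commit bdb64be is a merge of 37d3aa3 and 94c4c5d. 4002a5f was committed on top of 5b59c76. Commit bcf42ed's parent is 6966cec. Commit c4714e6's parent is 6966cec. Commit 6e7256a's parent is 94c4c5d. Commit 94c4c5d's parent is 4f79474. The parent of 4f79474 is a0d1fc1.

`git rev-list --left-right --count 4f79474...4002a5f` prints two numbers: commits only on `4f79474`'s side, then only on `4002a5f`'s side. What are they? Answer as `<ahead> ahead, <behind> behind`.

0 ahead, 3 behind

Reachable from 4f79474: {4f79474, a0d1fc1}.
Reachable from 4002a5f: {4002a5f, 4f28cc0, 4f79474, 5b59c76, a0d1fc1}.
Only in 4f79474's history (ahead): {} — 0.
Only in 4002a5f's history (behind): {4002a5f, 4f28cc0, 5b59c76} — 3.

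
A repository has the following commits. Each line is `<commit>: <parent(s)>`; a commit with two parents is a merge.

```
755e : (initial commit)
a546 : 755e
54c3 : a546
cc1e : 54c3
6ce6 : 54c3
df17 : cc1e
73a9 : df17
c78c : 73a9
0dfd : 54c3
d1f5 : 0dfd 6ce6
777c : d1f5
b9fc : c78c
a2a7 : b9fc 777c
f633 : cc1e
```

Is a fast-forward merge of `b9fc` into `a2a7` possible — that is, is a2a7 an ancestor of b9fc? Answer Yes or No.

A fast-forward from a2a7 to b9fc is possible iff a2a7 is an ancestor of b9fc.
Ancestors of b9fc: {54c3, 73a9, 755e, a546, b9fc, c78c, cc1e, df17}.
a2a7 is not among them, so fast-forward is not possible.

No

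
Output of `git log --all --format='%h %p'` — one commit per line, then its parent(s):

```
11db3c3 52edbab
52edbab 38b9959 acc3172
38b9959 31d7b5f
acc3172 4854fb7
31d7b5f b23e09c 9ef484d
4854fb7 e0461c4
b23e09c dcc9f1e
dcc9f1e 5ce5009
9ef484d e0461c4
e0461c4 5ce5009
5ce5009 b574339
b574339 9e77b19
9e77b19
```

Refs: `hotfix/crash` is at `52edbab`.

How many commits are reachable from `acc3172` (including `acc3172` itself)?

Walking parent pointers from acc3172: reachable set = {4854fb7, 5ce5009, 9e77b19, acc3172, b574339, e0461c4}.
That is 6 commits.

6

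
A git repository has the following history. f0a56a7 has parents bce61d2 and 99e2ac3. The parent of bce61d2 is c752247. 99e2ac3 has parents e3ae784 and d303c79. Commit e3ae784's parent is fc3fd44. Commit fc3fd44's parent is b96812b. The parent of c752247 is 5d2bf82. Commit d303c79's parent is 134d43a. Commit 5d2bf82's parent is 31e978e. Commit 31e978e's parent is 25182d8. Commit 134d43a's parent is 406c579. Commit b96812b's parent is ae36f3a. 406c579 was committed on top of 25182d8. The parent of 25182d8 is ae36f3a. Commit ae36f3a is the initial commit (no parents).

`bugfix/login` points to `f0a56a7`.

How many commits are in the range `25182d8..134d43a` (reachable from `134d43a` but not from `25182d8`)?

2

Reachable from 134d43a: {134d43a, 25182d8, 406c579, ae36f3a}.
Reachable from 25182d8: {25182d8, ae36f3a}.
In 134d43a's history but not 25182d8's: {134d43a, 406c579} — 2 commits.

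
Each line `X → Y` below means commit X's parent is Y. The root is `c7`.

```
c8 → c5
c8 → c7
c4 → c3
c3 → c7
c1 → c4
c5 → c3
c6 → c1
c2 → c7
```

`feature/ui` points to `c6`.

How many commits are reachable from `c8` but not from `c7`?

3

Reachable from c8: {c3, c5, c7, c8}.
Reachable from c7: {c7}.
In c8's history but not c7's: {c3, c5, c8} — 3 commits.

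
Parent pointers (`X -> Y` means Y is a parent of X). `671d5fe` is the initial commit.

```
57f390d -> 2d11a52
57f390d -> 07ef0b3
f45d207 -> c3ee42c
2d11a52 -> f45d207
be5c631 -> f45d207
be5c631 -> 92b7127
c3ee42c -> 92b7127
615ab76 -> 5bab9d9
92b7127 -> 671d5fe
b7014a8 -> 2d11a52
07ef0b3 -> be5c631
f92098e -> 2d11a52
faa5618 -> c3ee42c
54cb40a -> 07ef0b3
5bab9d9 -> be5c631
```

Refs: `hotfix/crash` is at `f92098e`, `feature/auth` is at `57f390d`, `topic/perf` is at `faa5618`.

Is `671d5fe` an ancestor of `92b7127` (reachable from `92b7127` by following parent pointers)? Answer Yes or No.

Ancestors of 92b7127 (commits reachable by following parents): {671d5fe, 92b7127}.
671d5fe is in that set, so it is an ancestor of 92b7127.

Yes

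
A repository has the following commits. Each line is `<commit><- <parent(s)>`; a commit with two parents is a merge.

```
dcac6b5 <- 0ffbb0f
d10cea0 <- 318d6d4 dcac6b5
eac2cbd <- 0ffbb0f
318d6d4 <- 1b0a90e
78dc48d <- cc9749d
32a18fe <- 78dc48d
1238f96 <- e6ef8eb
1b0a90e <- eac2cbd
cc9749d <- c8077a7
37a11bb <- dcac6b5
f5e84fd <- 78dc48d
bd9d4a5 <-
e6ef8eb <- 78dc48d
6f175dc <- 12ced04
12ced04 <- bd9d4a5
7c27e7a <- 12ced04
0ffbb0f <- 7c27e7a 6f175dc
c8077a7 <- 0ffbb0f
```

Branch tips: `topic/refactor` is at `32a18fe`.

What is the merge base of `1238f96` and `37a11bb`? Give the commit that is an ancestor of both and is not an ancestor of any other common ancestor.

0ffbb0f

Ancestors of 1238f96: {0ffbb0f, 1238f96, 12ced04, 6f175dc, 78dc48d, 7c27e7a, bd9d4a5, c8077a7, cc9749d, e6ef8eb}.
Ancestors of 37a11bb: {0ffbb0f, 12ced04, 37a11bb, 6f175dc, 7c27e7a, bd9d4a5, dcac6b5}.
Common ancestors: {0ffbb0f, 12ced04, 6f175dc, 7c27e7a, bd9d4a5}.
Among these, 0ffbb0f is not an ancestor of any other common ancestor — it is the merge base.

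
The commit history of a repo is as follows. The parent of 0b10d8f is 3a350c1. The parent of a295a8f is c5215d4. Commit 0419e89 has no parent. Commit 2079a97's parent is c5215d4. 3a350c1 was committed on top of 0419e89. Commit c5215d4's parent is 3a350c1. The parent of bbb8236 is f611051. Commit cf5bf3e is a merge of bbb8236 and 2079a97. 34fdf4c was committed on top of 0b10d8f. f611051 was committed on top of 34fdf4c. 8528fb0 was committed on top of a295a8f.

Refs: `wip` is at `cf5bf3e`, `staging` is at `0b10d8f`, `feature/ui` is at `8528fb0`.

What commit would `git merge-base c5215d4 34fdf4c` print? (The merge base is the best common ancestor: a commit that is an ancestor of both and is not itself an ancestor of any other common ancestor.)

3a350c1

Ancestors of c5215d4: {0419e89, 3a350c1, c5215d4}.
Ancestors of 34fdf4c: {0419e89, 0b10d8f, 34fdf4c, 3a350c1}.
Common ancestors: {0419e89, 3a350c1}.
Among these, 3a350c1 is not an ancestor of any other common ancestor — it is the merge base.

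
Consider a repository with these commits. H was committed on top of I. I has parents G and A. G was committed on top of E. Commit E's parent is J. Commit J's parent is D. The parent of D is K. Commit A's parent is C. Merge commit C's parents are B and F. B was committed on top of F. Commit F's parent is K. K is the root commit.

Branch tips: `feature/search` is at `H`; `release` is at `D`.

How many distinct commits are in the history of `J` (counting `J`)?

3

Walking parent pointers from J: reachable set = {D, J, K}.
That is 3 commits.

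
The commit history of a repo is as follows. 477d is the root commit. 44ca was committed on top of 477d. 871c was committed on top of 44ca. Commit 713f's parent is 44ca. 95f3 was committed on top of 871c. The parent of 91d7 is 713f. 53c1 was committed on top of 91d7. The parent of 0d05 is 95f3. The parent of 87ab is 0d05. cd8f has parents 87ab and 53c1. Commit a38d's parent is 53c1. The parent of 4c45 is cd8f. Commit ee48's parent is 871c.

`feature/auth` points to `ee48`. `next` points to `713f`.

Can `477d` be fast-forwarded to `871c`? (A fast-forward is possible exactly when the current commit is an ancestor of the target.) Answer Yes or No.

A fast-forward from 477d to 871c is possible iff 477d is an ancestor of 871c.
Ancestors of 871c: {44ca, 477d, 871c}.
477d is among them, so fast-forward is possible.

Yes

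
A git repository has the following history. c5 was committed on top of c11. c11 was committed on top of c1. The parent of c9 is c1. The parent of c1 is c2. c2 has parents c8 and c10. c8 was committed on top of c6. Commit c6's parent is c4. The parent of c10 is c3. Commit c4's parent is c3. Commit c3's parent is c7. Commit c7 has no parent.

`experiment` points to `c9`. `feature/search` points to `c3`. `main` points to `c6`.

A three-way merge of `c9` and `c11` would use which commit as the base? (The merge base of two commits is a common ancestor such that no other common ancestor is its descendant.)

Ancestors of c9: {c1, c10, c2, c3, c4, c6, c7, c8, c9}.
Ancestors of c11: {c1, c10, c11, c2, c3, c4, c6, c7, c8}.
Common ancestors: {c1, c10, c2, c3, c4, c6, c7, c8}.
Among these, c1 is not an ancestor of any other common ancestor — it is the merge base.

c1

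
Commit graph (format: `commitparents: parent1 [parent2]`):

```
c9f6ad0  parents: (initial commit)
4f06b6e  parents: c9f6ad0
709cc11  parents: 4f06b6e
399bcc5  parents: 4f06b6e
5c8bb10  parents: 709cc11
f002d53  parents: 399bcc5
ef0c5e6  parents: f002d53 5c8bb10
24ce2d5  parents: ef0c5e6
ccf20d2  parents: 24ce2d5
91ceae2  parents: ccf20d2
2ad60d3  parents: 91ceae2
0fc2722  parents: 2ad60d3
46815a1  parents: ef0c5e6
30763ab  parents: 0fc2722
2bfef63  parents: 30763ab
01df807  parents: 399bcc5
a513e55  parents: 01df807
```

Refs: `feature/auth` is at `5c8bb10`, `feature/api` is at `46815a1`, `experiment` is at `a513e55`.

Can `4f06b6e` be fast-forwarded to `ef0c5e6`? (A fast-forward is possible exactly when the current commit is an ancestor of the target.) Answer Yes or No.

Yes

A fast-forward from 4f06b6e to ef0c5e6 is possible iff 4f06b6e is an ancestor of ef0c5e6.
Ancestors of ef0c5e6: {399bcc5, 4f06b6e, 5c8bb10, 709cc11, c9f6ad0, ef0c5e6, f002d53}.
4f06b6e is among them, so fast-forward is possible.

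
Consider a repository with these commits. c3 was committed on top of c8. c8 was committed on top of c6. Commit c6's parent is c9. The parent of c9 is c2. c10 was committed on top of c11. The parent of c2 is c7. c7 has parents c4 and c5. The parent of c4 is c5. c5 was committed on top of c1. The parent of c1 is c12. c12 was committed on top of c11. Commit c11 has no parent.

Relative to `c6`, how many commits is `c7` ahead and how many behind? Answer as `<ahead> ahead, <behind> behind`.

0 ahead, 3 behind

Reachable from c7: {c1, c11, c12, c4, c5, c7}.
Reachable from c6: {c1, c11, c12, c2, c4, c5, c6, c7, c9}.
Only in c7's history (ahead): {} — 0.
Only in c6's history (behind): {c2, c6, c9} — 3.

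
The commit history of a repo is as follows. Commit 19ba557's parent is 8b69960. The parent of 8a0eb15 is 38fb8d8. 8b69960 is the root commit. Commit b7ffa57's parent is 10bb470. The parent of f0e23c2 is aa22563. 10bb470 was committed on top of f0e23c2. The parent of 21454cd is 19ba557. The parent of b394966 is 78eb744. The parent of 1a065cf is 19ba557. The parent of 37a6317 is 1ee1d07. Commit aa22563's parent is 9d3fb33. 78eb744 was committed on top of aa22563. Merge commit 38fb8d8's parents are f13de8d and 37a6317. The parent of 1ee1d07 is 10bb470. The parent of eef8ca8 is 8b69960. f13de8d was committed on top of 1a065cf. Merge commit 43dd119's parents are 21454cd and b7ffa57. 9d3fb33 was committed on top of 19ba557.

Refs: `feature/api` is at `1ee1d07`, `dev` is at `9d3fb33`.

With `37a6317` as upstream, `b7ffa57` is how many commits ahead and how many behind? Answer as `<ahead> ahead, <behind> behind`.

Reachable from b7ffa57: {10bb470, 19ba557, 8b69960, 9d3fb33, aa22563, b7ffa57, f0e23c2}.
Reachable from 37a6317: {10bb470, 19ba557, 1ee1d07, 37a6317, 8b69960, 9d3fb33, aa22563, f0e23c2}.
Only in b7ffa57's history (ahead): {b7ffa57} — 1.
Only in 37a6317's history (behind): {1ee1d07, 37a6317} — 2.

1 ahead, 2 behind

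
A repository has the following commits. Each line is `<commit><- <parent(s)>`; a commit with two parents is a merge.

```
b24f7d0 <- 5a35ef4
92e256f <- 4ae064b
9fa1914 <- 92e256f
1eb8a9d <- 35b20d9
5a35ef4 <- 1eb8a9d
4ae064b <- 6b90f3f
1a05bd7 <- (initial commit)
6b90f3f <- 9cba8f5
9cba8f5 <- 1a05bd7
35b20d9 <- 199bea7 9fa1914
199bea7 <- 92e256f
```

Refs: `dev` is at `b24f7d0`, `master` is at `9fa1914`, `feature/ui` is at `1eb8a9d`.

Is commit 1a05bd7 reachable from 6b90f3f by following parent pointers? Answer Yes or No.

Yes

Ancestors of 6b90f3f (commits reachable by following parents): {1a05bd7, 6b90f3f, 9cba8f5}.
1a05bd7 is in that set, so it is an ancestor of 6b90f3f.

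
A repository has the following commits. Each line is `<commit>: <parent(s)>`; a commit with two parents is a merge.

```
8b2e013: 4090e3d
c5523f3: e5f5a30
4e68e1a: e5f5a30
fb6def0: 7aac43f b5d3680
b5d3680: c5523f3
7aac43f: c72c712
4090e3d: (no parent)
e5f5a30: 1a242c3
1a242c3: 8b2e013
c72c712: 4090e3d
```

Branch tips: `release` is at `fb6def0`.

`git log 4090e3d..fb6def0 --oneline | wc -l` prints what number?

Reachable from fb6def0: {1a242c3, 4090e3d, 7aac43f, 8b2e013, b5d3680, c5523f3, c72c712, e5f5a30, fb6def0}.
Reachable from 4090e3d: {4090e3d}.
In fb6def0's history but not 4090e3d's: {1a242c3, 7aac43f, 8b2e013, b5d3680, c5523f3, c72c712, e5f5a30, fb6def0} — 8 commits.

8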